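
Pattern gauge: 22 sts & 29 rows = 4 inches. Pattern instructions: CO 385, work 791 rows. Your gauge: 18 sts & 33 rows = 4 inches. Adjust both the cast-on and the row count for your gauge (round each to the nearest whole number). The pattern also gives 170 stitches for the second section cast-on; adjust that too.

Cast on 315 stitches; work 900 rows; second section cast-on 139 stitches.

Stitches: 385 × 18/22 = 315.00 → 315.
Rows: 791 × 33/29 = 900.10 → 900.
second section cast-on: 170 × 18/22 = 139.09 → 139.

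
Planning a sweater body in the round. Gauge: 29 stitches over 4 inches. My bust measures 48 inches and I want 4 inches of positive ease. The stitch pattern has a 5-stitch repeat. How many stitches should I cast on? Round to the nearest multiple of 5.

Cast on 375 stitches.

Finished = 48 + 4 = 52 inches.
29 / 4 = 7.25 sts/in.
52 × 7.25 = 377.00 sts.
Nearest multiple of 5: 375.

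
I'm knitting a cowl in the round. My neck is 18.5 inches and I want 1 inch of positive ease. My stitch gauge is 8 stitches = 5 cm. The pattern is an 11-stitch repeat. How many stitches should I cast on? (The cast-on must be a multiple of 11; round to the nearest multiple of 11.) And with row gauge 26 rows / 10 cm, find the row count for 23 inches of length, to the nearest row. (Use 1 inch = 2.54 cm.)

Cast on 77 stitches; work 152 rows.

Finished = 18.5 + 1 = 19.5 inches.
19.5 inches × 2.54 = 49.53 cm.
8/5 = 1.6 sts per cm; 49.53 × 1.6 = 79.25 sts.
Nearest multiple of 11 → 77.
23 inches = 58.42 cm; × 2.6 = 151.89 → 152 rows.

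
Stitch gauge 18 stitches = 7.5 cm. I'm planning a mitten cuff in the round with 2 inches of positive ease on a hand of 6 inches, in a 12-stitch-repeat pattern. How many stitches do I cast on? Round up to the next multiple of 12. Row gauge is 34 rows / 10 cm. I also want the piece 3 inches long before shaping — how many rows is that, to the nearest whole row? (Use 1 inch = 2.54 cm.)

Cast on 60 stitches; work 26 rows.

Finished = 6 + 2 = 8 inches.
8 inches × 2.54 = 20.32 cm.
18/7.5 = 2.4 sts per cm; 20.32 × 2.4 = 48.77 sts.
Next multiple of 12 → 60.
3 inches = 7.62 cm; × 3.4 = 25.91 → 26 rows.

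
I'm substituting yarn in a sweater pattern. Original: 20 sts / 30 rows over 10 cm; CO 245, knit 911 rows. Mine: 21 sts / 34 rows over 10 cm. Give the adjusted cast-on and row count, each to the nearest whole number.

Cast on 257 stitches; work 1032 rows.

Stitches: 245 × 21/20 = 257.25 → 257.
Rows: 911 × 34/30 = 1032.47 → 1032.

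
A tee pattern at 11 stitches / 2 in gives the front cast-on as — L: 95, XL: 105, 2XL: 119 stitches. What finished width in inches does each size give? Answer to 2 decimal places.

L 17.27 inches; XL 19.09 inches; 2XL 21.64 inches.

11/2 = 5.5 sts per in.
L: 95 / 5.5 = 17.273 → 17.27 in.
XL: 105 / 5.5 = 19.091 → 19.09 in.
2XL: 119 / 5.5 = 21.636 → 21.64 in.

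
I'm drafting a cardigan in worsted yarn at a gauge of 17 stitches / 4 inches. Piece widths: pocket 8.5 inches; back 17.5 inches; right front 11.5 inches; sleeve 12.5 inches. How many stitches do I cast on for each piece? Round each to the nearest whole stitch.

Rate = 17/4 = 4.25 sts per in.
pocket: 8.5 × 4.25 = 36.12 → 36.
back: 17.5 × 4.25 = 74.38 → 74.
right front: 11.5 × 4.25 = 48.88 → 49.
sleeve: 12.5 × 4.25 = 53.12 → 53.

pocket 36; back 74; right front 49; sleeve 53.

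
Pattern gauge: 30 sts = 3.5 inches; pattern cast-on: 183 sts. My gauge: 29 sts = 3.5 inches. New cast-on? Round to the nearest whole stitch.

CO 177 sts.

Scale factor = 29 / 30 = 0.967.
183 × 29 / 30 = 176.90 sts.
→ 177 sts.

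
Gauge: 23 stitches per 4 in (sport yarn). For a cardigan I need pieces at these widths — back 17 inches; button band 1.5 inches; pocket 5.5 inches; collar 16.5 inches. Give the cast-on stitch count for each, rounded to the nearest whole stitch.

Rate = 23/4 = 5.75 sts per in.
back: 17 × 5.75 = 97.75 → 98.
button band: 1.5 × 5.75 = 8.62 → 9.
pocket: 5.5 × 5.75 = 31.62 → 32.
collar: 16.5 × 5.75 = 94.88 → 95.

back 98; button band 9; pocket 32; collar 95.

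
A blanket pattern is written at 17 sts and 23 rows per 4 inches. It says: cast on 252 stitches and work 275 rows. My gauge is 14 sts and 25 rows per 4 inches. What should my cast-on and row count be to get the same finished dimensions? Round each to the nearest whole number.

Cast on 208 stitches; work 299 rows.

Stitches: 252 × 14/17 = 207.53 → 208.
Rows: 275 × 25/23 = 298.91 → 299.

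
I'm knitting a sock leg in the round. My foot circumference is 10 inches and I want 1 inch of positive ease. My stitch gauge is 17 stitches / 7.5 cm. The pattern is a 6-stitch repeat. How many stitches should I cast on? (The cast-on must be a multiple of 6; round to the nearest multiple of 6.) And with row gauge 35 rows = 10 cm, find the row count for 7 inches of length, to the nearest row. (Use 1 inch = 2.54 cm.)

Finished = 10 + 1 = 11 inches.
11 inches × 2.54 = 27.94 cm.
17/7.5 = 2.267 sts per cm; 27.94 × 2.267 = 63.33 sts.
Nearest multiple of 6 → 66.
7 inches = 17.78 cm; × 3.5 = 62.23 → 62 rows.

Cast on 66 stitches; work 62 rows.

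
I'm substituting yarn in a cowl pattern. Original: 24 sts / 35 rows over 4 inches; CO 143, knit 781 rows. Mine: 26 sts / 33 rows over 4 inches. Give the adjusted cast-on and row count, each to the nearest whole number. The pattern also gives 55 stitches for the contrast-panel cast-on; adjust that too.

Stitches: 143 × 26/24 = 154.92 → 155.
Rows: 781 × 33/35 = 736.37 → 736.
contrast-panel cast-on: 55 × 26/24 = 59.58 → 60.

Cast on 155 stitches; work 736 rows; contrast-panel cast-on 60 stitches.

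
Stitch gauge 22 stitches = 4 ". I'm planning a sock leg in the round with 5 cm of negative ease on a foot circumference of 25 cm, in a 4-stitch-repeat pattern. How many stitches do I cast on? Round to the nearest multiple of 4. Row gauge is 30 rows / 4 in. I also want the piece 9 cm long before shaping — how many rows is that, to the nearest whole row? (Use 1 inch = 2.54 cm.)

Finished = 25 − 5 = 20 cm.
20 cm × 1/2.54 = 7.87 inches.
22/4 = 5.5 sts per in; 7.87 × 5.5 = 43.31 sts.
Nearest multiple of 4 → 44.
9 cm = 3.54 inches; × 7.5 = 26.57 → 27 rows.

Cast on 44 stitches; work 27 rows.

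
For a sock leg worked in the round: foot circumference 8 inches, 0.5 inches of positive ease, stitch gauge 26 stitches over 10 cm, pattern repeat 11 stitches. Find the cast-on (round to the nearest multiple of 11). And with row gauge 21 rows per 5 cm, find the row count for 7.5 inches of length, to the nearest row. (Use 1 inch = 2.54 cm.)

Cast on 55 stitches; work 80 rows.

Finished = 8 + 0.5 = 8.5 inches.
8.5 inches × 2.54 = 21.59 cm.
26/10 = 2.6 sts per cm; 21.59 × 2.6 = 56.13 sts.
Nearest multiple of 11 → 55.
7.5 inches = 19.05 cm; × 4.2 = 80.01 → 80 rows.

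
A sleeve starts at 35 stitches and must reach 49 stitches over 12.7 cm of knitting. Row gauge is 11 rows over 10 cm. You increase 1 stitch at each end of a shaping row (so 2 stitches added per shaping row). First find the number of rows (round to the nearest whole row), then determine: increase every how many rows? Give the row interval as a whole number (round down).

Increase every 2nd row.

Rows = 12.7 × 1.1 = 14.0 → 14 rows.
Stitches to add: 14 → 7 shaping rows (at 2 st each).
14 / 7 = 2.00 → every 2 rows.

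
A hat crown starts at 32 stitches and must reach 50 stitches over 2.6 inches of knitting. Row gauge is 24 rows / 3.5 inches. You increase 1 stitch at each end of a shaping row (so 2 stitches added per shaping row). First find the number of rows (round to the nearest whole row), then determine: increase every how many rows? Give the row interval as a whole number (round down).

Increase every 2nd row.

Rows = 2.6 × 6.857 = 17.8 → 18 rows.
Stitches to add: 18 → 9 shaping rows (at 2 st each).
18 / 9 = 2.00 → every 2 rows.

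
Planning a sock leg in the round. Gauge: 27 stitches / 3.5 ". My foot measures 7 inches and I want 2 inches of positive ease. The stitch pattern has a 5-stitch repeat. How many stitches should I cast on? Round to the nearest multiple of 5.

CO 70 sts.

Finished = 7 + 2 = 9 inches.
27 / 3.5 = 7.714 sts/in.
9 × 7.714 = 69.43 sts.
Nearest multiple of 5: 70.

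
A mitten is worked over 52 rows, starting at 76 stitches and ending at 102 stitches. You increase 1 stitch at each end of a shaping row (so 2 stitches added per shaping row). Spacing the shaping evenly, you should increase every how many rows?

Increase every 4th row.

Stitches to add: |102 − 76| = 26.
Shaping rows needed: 26 / 2 = 13.
52 rows / 13 = every 4 rows.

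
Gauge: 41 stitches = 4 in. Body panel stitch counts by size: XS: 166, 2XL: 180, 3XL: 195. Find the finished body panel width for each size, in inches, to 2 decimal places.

41/4 = 10.25 sts per in.
XS: 166 / 10.25 = 16.195 → 16.20 in.
2XL: 180 / 10.25 = 17.561 → 17.56 in.
3XL: 195 / 10.25 = 19.024 → 19.02 in.

XS 16.20 inches; 2XL 17.56 inches; 3XL 19.02 inches.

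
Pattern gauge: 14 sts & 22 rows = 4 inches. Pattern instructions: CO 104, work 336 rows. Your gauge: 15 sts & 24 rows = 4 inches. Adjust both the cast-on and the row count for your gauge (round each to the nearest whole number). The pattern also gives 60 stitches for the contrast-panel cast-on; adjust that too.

Stitches: 104 × 15/14 = 111.43 → 111.
Rows: 336 × 24/22 = 366.55 → 367.
contrast-panel cast-on: 60 × 15/14 = 64.29 → 64.

Cast on 111 stitches; work 367 rows; contrast-panel cast-on 64 stitches.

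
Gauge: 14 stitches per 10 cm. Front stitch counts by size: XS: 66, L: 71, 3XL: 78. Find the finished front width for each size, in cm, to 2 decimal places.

14/10 = 1.4 sts per cm.
XS: 66 / 1.4 = 47.143 → 47.14 cm.
L: 71 / 1.4 = 50.714 → 50.71 cm.
3XL: 78 / 1.4 = 55.714 → 55.71 cm.

XS 47.14 cm; L 50.71 cm; 3XL 55.71 cm.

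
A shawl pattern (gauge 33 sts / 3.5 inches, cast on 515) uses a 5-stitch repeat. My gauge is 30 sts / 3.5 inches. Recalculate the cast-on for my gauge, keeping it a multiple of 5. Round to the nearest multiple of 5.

Cast on 470 stitches.

515 × 30 / 33 = 468.18.
Nearest multiple of 5: 470.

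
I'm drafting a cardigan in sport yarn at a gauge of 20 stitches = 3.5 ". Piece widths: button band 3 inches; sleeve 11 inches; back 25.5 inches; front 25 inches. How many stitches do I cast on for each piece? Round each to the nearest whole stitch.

Rate = 20/3.5 = 5.714 sts per in.
button band: 3 × 5.714 = 17.14 → 17.
sleeve: 11 × 5.714 = 62.86 → 63.
back: 25.5 × 5.714 = 145.71 → 146.
front: 25 × 5.714 = 142.86 → 143.

button band 17; sleeve 63; back 146; front 143.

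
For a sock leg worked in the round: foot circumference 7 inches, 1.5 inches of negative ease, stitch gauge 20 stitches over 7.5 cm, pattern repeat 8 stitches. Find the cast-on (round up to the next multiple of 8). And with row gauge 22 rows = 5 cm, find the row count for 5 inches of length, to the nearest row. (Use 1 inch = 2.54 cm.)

Finished = 7 − 1.5 = 5.5 inches.
5.5 inches × 2.54 = 13.97 cm.
20/7.5 = 2.667 sts per cm; 13.97 × 2.667 = 37.25 sts.
Next multiple of 8 → 40.
5 inches = 12.70 cm; × 4.4 = 55.88 → 56 rows.

Cast on 40 stitches; work 56 rows.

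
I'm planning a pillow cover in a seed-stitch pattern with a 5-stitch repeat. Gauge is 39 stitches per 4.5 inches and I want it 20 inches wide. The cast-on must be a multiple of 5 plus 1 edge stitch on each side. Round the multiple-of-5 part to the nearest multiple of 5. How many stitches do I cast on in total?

39 / 4.5 = 8.667 sts per inch.
20 × 8.667 = 173.33 sts.
Less 2 edge sts → 171.33 for the repeat.
Nearest multiple of 5: 170.
Add back 2 edge sts → 172.

Cast on 172 stitches.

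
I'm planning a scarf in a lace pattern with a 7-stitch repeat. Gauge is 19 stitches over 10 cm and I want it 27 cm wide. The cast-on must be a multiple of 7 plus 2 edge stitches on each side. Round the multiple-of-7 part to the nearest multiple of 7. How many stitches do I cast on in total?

19 / 10 = 1.9 sts per cm.
27 × 1.9 = 51.30 sts.
Less 4 edge sts → 47.30 for the repeat.
Nearest multiple of 7: 49.
Add back 4 edge sts → 53.

Cast on 53 stitches.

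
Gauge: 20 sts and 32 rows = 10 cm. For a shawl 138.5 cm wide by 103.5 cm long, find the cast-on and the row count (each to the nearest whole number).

Cast on 277 stitches and work 331 rows.

Stitch gauge = 20/10 = 2 sts/cm; 138.5 × 2 = 277.00 → 277 sts.
Row gauge = 32/10 = 3.2 rows/cm; 103.5 × 3.2 = 331.20 → 331 rows.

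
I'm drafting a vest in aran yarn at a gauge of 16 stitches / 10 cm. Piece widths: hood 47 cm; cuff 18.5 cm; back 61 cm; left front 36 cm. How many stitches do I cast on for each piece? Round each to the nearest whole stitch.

hood 75; cuff 30; back 98; left front 58.

Rate = 16/10 = 1.6 sts per cm.
hood: 47 × 1.6 = 75.20 → 75.
cuff: 18.5 × 1.6 = 29.60 → 30.
back: 61 × 1.6 = 97.60 → 98.
left front: 36 × 1.6 = 57.60 → 58.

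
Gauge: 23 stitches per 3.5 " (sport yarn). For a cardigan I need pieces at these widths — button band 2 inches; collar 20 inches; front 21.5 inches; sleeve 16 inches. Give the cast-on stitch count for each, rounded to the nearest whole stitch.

button band 13; collar 131; front 141; sleeve 105.

Rate = 23/3.5 = 6.571 sts per in.
button band: 2 × 6.571 = 13.14 → 13.
collar: 20 × 6.571 = 131.43 → 131.
front: 21.5 × 6.571 = 141.29 → 141.
sleeve: 16 × 6.571 = 105.14 → 105.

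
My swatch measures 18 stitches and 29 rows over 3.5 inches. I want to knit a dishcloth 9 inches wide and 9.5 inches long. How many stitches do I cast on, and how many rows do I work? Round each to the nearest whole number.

Cast on 46 stitches and work 79 rows.

Stitch gauge = 18/3.5 = 5.143 sts/in; 9 × 5.143 = 46.29 → 46 sts.
Row gauge = 29/3.5 = 8.286 rows/in; 9.5 × 8.286 = 78.71 → 79 rows.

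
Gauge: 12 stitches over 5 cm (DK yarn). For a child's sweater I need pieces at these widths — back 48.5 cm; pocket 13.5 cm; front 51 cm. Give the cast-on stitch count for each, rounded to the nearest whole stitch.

back 116; pocket 32; front 122.

Rate = 12/5 = 2.4 sts per cm.
back: 48.5 × 2.4 = 116.40 → 116.
pocket: 13.5 × 2.4 = 32.40 → 32.
front: 51 × 2.4 = 122.40 → 122.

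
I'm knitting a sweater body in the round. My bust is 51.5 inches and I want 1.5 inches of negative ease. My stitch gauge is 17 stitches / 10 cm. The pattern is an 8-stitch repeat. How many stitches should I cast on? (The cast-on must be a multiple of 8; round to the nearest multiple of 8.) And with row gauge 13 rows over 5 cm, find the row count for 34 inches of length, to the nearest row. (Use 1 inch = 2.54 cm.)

Finished = 51.5 − 1.5 = 50 inches.
50 inches × 2.54 = 127.00 cm.
17/10 = 1.7 sts per cm; 127.00 × 1.7 = 215.90 sts.
Nearest multiple of 8 → 216.
34 inches = 86.36 cm; × 2.6 = 224.54 → 225 rows.

Cast on 216 stitches; work 225 rows.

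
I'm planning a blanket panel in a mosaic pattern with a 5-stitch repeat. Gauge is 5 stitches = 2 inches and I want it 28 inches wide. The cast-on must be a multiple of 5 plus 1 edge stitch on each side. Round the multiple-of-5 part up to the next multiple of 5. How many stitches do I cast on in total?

5 / 2 = 2.5 sts per inch.
28 × 2.5 = 70.00 sts.
Less 2 edge sts → 68.00 for the repeat.
Next multiple of 5: 70.
Add back 2 edge sts → 72.

72 stitches.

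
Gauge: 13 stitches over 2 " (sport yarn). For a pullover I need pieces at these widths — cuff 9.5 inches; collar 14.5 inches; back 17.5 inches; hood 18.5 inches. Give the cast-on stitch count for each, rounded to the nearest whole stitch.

cuff 62; collar 94; back 114; hood 120.

Rate = 13/2 = 6.5 sts per in.
cuff: 9.5 × 6.5 = 61.75 → 62.
collar: 14.5 × 6.5 = 94.25 → 94.
back: 17.5 × 6.5 = 113.75 → 114.
hood: 18.5 × 6.5 = 120.25 → 120.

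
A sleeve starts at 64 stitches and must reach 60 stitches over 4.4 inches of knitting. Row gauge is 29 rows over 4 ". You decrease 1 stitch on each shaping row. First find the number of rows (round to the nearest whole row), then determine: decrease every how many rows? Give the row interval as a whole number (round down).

Decrease every 8th row.

Rows = 4.4 × 7.25 = 31.9 → 32 rows.
Stitches to remove: 4 → 4 shaping rows (at 1 st each).
32 / 4 = 8.00 → every 8 rows.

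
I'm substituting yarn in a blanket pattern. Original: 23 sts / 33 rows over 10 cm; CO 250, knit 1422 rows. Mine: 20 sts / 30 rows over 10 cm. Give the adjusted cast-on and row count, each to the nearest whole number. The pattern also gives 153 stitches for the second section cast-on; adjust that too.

Cast on 217 stitches; work 1293 rows; second section cast-on 133 stitches.

Stitches: 250 × 20/23 = 217.39 → 217.
Rows: 1422 × 30/33 = 1292.73 → 1293.
second section cast-on: 153 × 20/23 = 133.04 → 133.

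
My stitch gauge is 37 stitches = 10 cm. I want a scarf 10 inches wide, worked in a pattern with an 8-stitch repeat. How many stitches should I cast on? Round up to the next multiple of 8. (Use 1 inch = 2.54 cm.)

Cast on 96 stitches.

10 in = 10 × 2.54 = 25.40 cm.
37 / 10 = 3.7 sts/cm.
25.40 × 3.7 = 93.98 sts.
→ 96.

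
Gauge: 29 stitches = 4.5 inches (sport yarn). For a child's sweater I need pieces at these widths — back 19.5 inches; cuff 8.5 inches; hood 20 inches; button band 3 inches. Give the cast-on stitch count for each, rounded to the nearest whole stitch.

Rate = 29/4.5 = 6.444 sts per in.
back: 19.5 × 6.444 = 125.67 → 126.
cuff: 8.5 × 6.444 = 54.78 → 55.
hood: 20 × 6.444 = 128.89 → 129.
button band: 3 × 6.444 = 19.33 → 19.

back 126; cuff 55; hood 129; button band 19.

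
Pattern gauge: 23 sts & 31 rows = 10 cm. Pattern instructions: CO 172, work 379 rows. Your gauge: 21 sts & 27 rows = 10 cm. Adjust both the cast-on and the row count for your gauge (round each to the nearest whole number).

Stitches: 172 × 21/23 = 157.04 → 157.
Rows: 379 × 27/31 = 330.10 → 330.

Cast on 157 stitches; work 330 rows.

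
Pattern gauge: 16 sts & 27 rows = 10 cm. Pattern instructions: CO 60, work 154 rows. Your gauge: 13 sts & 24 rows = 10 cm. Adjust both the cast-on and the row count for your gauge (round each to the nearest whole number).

Cast on 49 stitches; work 137 rows.

Stitches: 60 × 13/16 = 48.75 → 49.
Rows: 154 × 24/27 = 136.89 → 137.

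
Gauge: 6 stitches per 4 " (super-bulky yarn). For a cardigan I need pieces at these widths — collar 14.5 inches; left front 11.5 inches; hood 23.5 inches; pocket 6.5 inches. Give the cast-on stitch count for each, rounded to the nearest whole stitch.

Rate = 6/4 = 1.5 sts per in.
collar: 14.5 × 1.5 = 21.75 → 22.
left front: 11.5 × 1.5 = 17.25 → 17.
hood: 23.5 × 1.5 = 35.25 → 35.
pocket: 6.5 × 1.5 = 9.75 → 10.

collar 22; left front 17; hood 35; pocket 10.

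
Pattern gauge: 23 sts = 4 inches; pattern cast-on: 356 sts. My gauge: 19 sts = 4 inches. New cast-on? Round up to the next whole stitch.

CO 295 sts.

Scale factor = 19 / 23 = 0.826.
356 × 19 / 23 = 294.09 sts.
→ 295 sts.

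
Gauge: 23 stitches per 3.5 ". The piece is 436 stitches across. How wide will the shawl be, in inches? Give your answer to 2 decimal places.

66.35 inches.

23 stitches / 3.5 inch = 6.571 stitches per inch.
436 / 6.571 = 66.348 inches.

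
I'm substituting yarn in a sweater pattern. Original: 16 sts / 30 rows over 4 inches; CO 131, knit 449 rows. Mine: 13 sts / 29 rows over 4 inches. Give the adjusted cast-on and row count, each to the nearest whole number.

Stitches: 131 × 13/16 = 106.44 → 106.
Rows: 449 × 29/30 = 434.03 → 434.

Cast on 106 stitches; work 434 rows.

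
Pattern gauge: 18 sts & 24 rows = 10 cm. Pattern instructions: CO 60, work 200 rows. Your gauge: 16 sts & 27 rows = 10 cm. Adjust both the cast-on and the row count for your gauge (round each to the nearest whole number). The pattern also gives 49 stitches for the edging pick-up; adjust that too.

Stitches: 60 × 16/18 = 53.33 → 53.
Rows: 200 × 27/24 = 225.00 → 225.
edging pick-up: 49 × 16/18 = 43.56 → 44.

Cast on 53 stitches; work 225 rows; edging pick-up 44 stitches.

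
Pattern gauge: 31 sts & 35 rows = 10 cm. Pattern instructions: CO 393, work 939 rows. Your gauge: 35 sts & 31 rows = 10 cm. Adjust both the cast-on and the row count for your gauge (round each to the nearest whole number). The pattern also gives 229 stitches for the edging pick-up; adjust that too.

Cast on 444 stitches; work 832 rows; edging pick-up 259 stitches.

Stitches: 393 × 35/31 = 443.71 → 444.
Rows: 939 × 31/35 = 831.69 → 832.
edging pick-up: 229 × 35/31 = 258.55 → 259.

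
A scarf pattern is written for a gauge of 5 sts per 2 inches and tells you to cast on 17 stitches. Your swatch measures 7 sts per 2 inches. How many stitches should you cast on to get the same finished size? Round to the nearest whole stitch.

24 stitches.

Scale factor = 7 / 5 = 1.400.
17 × 7 / 5 = 23.80 sts.
→ 24 sts.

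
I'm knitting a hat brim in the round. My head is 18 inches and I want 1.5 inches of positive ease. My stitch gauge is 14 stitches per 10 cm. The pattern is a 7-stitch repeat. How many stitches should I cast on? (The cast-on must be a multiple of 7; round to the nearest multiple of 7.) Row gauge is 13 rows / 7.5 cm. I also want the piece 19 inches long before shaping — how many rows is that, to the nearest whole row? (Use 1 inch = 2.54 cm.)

Cast on 70 stitches; work 84 rows.

Finished = 18 + 1.5 = 19.5 inches.
19.5 inches × 2.54 = 49.53 cm.
14/10 = 1.4 sts per cm; 49.53 × 1.4 = 69.34 sts.
Nearest multiple of 7 → 70.
19 inches = 48.26 cm; × 1.733 = 83.65 → 84 rows.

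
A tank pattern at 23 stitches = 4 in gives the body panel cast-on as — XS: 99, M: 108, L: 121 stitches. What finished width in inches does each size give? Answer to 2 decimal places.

XS 17.22 inches; M 18.78 inches; L 21.04 inches.

23/4 = 5.75 sts per in.
XS: 99 / 5.75 = 17.217 → 17.22 in.
M: 108 / 5.75 = 18.783 → 18.78 in.
L: 121 / 5.75 = 21.043 → 21.04 in.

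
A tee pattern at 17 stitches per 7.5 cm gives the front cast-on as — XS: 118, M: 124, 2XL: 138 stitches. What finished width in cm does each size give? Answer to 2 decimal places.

17/7.5 = 2.267 sts per cm.
XS: 118 / 2.267 = 52.059 → 52.06 cm.
M: 124 / 2.267 = 54.706 → 54.71 cm.
2XL: 138 / 2.267 = 60.882 → 60.88 cm.

XS 52.06 cm; M 54.71 cm; 2XL 60.88 cm.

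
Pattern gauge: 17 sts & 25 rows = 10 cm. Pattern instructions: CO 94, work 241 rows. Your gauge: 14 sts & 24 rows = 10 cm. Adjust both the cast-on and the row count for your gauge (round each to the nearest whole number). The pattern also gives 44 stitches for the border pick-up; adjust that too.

Cast on 77 stitches; work 231 rows; border pick-up 36 stitches.

Stitches: 94 × 14/17 = 77.41 → 77.
Rows: 241 × 24/25 = 231.36 → 231.
border pick-up: 44 × 14/17 = 36.24 → 36.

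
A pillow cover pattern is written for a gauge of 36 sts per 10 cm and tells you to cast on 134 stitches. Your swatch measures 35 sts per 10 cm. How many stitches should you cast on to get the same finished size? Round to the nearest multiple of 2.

Scale factor = 35 / 36 = 0.972.
134 × 35 / 36 = 130.28 sts.
→ 130 sts.

CO 130 sts.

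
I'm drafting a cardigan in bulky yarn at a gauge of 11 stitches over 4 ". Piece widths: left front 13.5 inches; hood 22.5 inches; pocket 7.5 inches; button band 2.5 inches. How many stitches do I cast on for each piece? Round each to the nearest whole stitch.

left front 37; hood 62; pocket 21; button band 7.

Rate = 11/4 = 2.75 sts per in.
left front: 13.5 × 2.75 = 37.12 → 37.
hood: 22.5 × 2.75 = 61.88 → 62.
pocket: 7.5 × 2.75 = 20.62 → 21.
button band: 2.5 × 2.75 = 6.88 → 7.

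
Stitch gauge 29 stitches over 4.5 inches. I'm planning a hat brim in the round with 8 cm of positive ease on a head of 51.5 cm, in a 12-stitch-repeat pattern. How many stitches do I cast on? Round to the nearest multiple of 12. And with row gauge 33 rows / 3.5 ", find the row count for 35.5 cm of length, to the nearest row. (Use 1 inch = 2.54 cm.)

Cast on 156 stitches; work 132 rows.

Finished = 51.5 + 8 = 59.5 cm.
59.5 cm × 1/2.54 = 23.43 inches.
29/4.5 = 6.444 sts per in; 23.43 × 6.444 = 150.96 sts.
Nearest multiple of 12 → 156.
35.5 cm = 13.98 inches; × 9.429 = 131.78 → 132 rows.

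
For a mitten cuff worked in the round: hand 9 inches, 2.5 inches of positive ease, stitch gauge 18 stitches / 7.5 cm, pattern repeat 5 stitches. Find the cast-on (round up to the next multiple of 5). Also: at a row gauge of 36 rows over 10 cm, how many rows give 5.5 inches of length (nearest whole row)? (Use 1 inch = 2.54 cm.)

Cast on 75 stitches; work 50 rows.

Finished = 9 + 2.5 = 11.5 inches.
11.5 inches × 2.54 = 29.21 cm.
18/7.5 = 2.4 sts per cm; 29.21 × 2.4 = 70.10 sts.
Next multiple of 5 → 75.
5.5 inches = 13.97 cm; × 3.6 = 50.29 → 50 rows.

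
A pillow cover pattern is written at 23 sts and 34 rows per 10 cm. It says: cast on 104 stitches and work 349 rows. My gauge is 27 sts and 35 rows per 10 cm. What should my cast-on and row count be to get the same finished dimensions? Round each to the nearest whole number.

Stitches: 104 × 27/23 = 122.09 → 122.
Rows: 349 × 35/34 = 359.26 → 359.

Cast on 122 stitches; work 359 rows.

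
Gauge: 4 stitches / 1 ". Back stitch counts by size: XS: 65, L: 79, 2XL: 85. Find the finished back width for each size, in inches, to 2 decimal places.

4/1 = 4 sts per in.
XS: 65 / 4 = 16.250 → 16.25 in.
L: 79 / 4 = 19.750 → 19.75 in.
2XL: 85 / 4 = 21.250 → 21.25 in.

XS 16.25 inches; L 19.75 inches; 2XL 21.25 inches.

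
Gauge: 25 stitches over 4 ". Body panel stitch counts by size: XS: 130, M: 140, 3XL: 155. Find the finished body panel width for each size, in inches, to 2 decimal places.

XS 20.80 inches; M 22.40 inches; 3XL 24.80 inches.

25/4 = 6.25 sts per in.
XS: 130 / 6.25 = 20.800 → 20.80 in.
M: 140 / 6.25 = 22.400 → 22.40 in.
3XL: 155 / 6.25 = 24.800 → 24.80 in.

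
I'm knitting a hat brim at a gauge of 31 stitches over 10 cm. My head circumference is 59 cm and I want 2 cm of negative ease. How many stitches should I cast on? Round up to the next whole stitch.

Finished = 59 − 2 = 57 cm.
31 / 10 = 3.1 sts per cm.
57.00 × 3.1 = 176.70 sts.
→ 177 sts.

CO 177 sts.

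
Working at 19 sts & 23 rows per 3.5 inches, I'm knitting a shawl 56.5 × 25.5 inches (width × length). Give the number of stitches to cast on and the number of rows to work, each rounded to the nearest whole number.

Stitch gauge = 19/3.5 = 5.429 sts/in; 56.5 × 5.429 = 306.71 → 307 sts.
Row gauge = 23/3.5 = 6.571 rows/in; 25.5 × 6.571 = 167.57 → 168 rows.

Cast on 307 stitches and work 168 rows.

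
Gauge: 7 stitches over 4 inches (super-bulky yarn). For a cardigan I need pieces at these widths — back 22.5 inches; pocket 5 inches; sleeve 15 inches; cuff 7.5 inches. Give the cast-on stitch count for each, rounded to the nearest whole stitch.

Rate = 7/4 = 1.75 sts per in.
back: 22.5 × 1.75 = 39.38 → 39.
pocket: 5 × 1.75 = 8.75 → 9.
sleeve: 15 × 1.75 = 26.25 → 26.
cuff: 7.5 × 1.75 = 13.12 → 13.

back 39; pocket 9; sleeve 26; cuff 13.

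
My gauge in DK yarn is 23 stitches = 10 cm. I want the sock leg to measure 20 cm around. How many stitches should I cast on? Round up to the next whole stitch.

23 stitches / 10 cm = 2.3 stitches per cm.
20 × 2.3 = 46.00 stitches.

CO 46 sts.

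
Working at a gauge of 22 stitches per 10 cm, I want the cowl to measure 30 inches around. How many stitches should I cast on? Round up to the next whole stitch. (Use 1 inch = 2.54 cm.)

168 stitches.

30 in = 76.20 cm.
22 stitches / 10 cm = 2.2 stitches per cm.
76.20 × 2.2 = 167.64 stitches.
Round up → 168.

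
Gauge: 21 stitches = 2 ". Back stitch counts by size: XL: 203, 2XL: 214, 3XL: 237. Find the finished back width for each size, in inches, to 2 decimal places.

21/2 = 10.5 sts per in.
XL: 203 / 10.5 = 19.333 → 19.33 in.
2XL: 214 / 10.5 = 20.381 → 20.38 in.
3XL: 237 / 10.5 = 22.571 → 22.57 in.

XL 19.33 inches; 2XL 20.38 inches; 3XL 22.57 inches.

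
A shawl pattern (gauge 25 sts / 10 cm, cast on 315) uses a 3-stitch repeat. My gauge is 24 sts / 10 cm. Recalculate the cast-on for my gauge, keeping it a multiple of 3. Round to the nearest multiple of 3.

303 stitches.

315 × 24 / 25 = 302.40.
Nearest multiple of 3: 303.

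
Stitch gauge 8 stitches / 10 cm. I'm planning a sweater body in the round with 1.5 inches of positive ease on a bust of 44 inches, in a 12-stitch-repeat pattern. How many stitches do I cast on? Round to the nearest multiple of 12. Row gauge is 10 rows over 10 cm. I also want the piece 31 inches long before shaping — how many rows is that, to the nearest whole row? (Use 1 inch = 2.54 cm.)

Cast on 96 stitches; work 79 rows.

Finished = 44 + 1.5 = 45.5 inches.
45.5 inches × 2.54 = 115.57 cm.
8/10 = 0.8 sts per cm; 115.57 × 0.8 = 92.46 sts.
Nearest multiple of 12 → 96.
31 inches = 78.74 cm; × 1 = 78.74 → 79 rows.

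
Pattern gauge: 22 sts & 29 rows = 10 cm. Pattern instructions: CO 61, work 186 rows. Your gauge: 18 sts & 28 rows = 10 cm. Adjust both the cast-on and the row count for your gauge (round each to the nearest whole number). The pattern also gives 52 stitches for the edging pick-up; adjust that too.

Stitches: 61 × 18/22 = 49.91 → 50.
Rows: 186 × 28/29 = 179.59 → 180.
edging pick-up: 52 × 18/22 = 42.55 → 43.

Cast on 50 stitches; work 180 rows; edging pick-up 43 stitches.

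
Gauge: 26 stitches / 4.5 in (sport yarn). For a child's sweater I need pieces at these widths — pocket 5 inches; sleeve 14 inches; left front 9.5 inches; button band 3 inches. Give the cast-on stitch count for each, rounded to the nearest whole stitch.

Rate = 26/4.5 = 5.778 sts per in.
pocket: 5 × 5.778 = 28.89 → 29.
sleeve: 14 × 5.778 = 80.89 → 81.
left front: 9.5 × 5.778 = 54.89 → 55.
button band: 3 × 5.778 = 17.33 → 17.

pocket 29; sleeve 81; left front 55; button band 17.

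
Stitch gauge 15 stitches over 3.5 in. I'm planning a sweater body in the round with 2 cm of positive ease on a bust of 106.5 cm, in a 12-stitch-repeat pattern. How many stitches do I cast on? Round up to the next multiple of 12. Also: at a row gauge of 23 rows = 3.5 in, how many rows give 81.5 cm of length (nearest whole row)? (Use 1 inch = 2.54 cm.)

Cast on 192 stitches; work 211 rows.

Finished = 106.5 + 2 = 108.5 cm.
108.5 cm × 1/2.54 = 42.72 inches.
15/3.5 = 4.286 sts per in; 42.72 × 4.286 = 183.07 sts.
Next multiple of 12 → 192.
81.5 cm = 32.09 inches; × 6.571 = 210.85 → 211 rows.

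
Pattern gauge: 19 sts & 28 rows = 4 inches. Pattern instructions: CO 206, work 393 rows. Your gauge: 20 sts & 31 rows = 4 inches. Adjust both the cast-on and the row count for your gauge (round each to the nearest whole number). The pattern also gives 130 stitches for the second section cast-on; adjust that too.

Stitches: 206 × 20/19 = 216.84 → 217.
Rows: 393 × 31/28 = 435.11 → 435.
second section cast-on: 130 × 20/19 = 136.84 → 137.

Cast on 217 stitches; work 435 rows; second section cast-on 137 stitches.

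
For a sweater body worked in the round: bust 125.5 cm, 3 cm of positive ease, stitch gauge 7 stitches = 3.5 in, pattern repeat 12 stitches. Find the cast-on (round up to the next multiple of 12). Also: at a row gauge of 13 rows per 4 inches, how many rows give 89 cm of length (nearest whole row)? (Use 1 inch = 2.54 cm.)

Finished = 125.5 + 3 = 128.5 cm.
128.5 cm × 1/2.54 = 50.59 inches.
7/3.5 = 2 sts per in; 50.59 × 2 = 101.18 sts.
Next multiple of 12 → 108.
89 cm = 35.04 inches; × 3.25 = 113.88 → 114 rows.

Cast on 108 stitches; work 114 rows.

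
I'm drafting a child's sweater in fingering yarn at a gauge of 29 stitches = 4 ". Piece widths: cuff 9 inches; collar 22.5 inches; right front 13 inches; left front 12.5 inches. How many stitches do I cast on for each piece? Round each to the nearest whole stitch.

cuff 65; collar 163; right front 94; left front 91.

Rate = 29/4 = 7.25 sts per in.
cuff: 9 × 7.25 = 65.25 → 65.
collar: 22.5 × 7.25 = 163.12 → 163.
right front: 13 × 7.25 = 94.25 → 94.
left front: 12.5 × 7.25 = 90.62 → 91.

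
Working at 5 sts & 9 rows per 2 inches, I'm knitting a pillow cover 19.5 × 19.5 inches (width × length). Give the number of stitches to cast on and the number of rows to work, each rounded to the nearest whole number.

Stitch gauge = 5/2 = 2.5 sts/in; 19.5 × 2.5 = 48.75 → 49 sts.
Row gauge = 9/2 = 4.5 rows/in; 19.5 × 4.5 = 87.75 → 88 rows.

Cast on 49 stitches and work 88 rows.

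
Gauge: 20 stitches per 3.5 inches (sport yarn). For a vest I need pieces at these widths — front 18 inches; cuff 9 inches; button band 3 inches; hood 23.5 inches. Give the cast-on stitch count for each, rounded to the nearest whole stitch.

Rate = 20/3.5 = 5.714 sts per in.
front: 18 × 5.714 = 102.86 → 103.
cuff: 9 × 5.714 = 51.43 → 51.
button band: 3 × 5.714 = 17.14 → 17.
hood: 23.5 × 5.714 = 134.29 → 134.

front 103; cuff 51; button band 17; hood 134.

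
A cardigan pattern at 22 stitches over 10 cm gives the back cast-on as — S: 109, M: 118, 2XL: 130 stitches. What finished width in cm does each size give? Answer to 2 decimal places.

22/10 = 2.2 sts per cm.
S: 109 / 2.2 = 49.545 → 49.55 cm.
M: 118 / 2.2 = 53.636 → 53.64 cm.
2XL: 130 / 2.2 = 59.091 → 59.09 cm.

S 49.55 cm; M 53.64 cm; 2XL 59.09 cm.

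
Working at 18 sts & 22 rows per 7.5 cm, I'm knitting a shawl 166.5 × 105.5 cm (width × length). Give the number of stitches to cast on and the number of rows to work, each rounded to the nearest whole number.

Cast on 400 stitches and work 309 rows.

Stitch gauge = 18/7.5 = 2.4 sts/cm; 166.5 × 2.4 = 399.60 → 400 sts.
Row gauge = 22/7.5 = 2.933 rows/cm; 105.5 × 2.933 = 309.47 → 309 rows.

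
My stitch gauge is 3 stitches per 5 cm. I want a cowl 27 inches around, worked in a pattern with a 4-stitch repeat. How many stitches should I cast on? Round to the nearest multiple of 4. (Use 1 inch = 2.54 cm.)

27 in = 27 × 2.54 = 68.58 cm.
3 / 5 = 0.6 sts/cm.
68.58 × 0.6 = 41.15 sts.
→ 40.

Cast on 40 stitches.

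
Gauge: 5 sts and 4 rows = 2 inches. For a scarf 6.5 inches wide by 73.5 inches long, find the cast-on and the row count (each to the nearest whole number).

Cast on 16 stitches and work 147 rows.

Stitch gauge = 5/2 = 2.5 sts/in; 6.5 × 2.5 = 16.25 → 16 sts.
Row gauge = 4/2 = 2 rows/in; 73.5 × 2 = 147.00 → 147 rows.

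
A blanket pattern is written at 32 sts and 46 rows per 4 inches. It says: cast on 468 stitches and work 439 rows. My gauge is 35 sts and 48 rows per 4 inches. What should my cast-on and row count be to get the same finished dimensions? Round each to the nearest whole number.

Cast on 512 stitches; work 458 rows.

Stitches: 468 × 35/32 = 511.88 → 512.
Rows: 439 × 48/46 = 458.09 → 458.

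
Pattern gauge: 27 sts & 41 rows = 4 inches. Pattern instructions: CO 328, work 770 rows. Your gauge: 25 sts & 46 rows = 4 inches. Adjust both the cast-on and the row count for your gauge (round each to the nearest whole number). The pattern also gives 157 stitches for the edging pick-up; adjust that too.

Stitches: 328 × 25/27 = 303.70 → 304.
Rows: 770 × 46/41 = 863.90 → 864.
edging pick-up: 157 × 25/27 = 145.37 → 145.

Cast on 304 stitches; work 864 rows; edging pick-up 145 stitches.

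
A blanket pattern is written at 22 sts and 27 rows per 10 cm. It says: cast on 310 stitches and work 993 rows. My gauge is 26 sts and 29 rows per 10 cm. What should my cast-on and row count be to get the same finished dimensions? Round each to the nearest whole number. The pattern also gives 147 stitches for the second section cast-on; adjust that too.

Stitches: 310 × 26/22 = 366.36 → 366.
Rows: 993 × 29/27 = 1066.56 → 1067.
second section cast-on: 147 × 26/22 = 173.73 → 174.

Cast on 366 stitches; work 1067 rows; second section cast-on 174 stitches.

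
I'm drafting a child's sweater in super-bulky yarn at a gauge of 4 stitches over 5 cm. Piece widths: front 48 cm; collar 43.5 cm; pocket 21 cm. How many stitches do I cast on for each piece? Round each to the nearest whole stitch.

front 38; collar 35; pocket 17.

Rate = 4/5 = 0.8 sts per cm.
front: 48 × 0.8 = 38.40 → 38.
collar: 43.5 × 0.8 = 34.80 → 35.
pocket: 21 × 0.8 = 16.80 → 17.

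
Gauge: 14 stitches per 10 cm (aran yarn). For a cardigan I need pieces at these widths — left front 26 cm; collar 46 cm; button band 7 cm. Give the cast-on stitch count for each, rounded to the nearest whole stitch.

Rate = 14/10 = 1.4 sts per cm.
left front: 26 × 1.4 = 36.40 → 36.
collar: 46 × 1.4 = 64.40 → 64.
button band: 7 × 1.4 = 9.80 → 10.

left front 36; collar 64; button band 10.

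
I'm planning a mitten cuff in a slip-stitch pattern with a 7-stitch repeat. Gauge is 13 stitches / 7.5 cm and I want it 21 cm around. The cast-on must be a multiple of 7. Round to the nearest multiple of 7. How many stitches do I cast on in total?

13 / 7.5 = 1.733 sts per cm.
21 × 1.733 = 36.40 sts.
Nearest multiple of 7: 35.

35 stitches.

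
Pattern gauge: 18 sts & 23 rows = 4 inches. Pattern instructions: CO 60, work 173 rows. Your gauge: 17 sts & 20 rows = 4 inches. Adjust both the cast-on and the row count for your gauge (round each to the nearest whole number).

Cast on 57 stitches; work 150 rows.

Stitches: 60 × 17/18 = 56.67 → 57.
Rows: 173 × 20/23 = 150.43 → 150.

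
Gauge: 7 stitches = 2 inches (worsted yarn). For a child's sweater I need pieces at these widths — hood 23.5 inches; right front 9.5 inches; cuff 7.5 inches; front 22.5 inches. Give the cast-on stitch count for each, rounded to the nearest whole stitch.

hood 82; right front 33; cuff 26; front 79.

Rate = 7/2 = 3.5 sts per in.
hood: 23.5 × 3.5 = 82.25 → 82.
right front: 9.5 × 3.5 = 33.25 → 33.
cuff: 7.5 × 3.5 = 26.25 → 26.
front: 22.5 × 3.5 = 78.75 → 79.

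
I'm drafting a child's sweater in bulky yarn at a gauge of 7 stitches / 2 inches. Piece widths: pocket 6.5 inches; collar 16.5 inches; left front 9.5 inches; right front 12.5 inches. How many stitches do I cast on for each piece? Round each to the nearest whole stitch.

Rate = 7/2 = 3.5 sts per in.
pocket: 6.5 × 3.5 = 22.75 → 23.
collar: 16.5 × 3.5 = 57.75 → 58.
left front: 9.5 × 3.5 = 33.25 → 33.
right front: 12.5 × 3.5 = 43.75 → 44.

pocket 23; collar 58; left front 33; right front 44.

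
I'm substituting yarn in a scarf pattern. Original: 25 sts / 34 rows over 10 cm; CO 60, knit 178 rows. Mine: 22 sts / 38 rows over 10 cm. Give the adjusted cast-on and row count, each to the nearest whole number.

Cast on 53 stitches; work 199 rows.

Stitches: 60 × 22/25 = 52.80 → 53.
Rows: 178 × 38/34 = 198.94 → 199.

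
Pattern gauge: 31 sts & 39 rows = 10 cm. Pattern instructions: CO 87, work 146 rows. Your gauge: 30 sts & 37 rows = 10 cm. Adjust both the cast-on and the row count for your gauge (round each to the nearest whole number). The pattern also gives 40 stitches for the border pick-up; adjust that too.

Cast on 84 stitches; work 139 rows; border pick-up 39 stitches.

Stitches: 87 × 30/31 = 84.19 → 84.
Rows: 146 × 37/39 = 138.51 → 139.
border pick-up: 40 × 30/31 = 38.71 → 39.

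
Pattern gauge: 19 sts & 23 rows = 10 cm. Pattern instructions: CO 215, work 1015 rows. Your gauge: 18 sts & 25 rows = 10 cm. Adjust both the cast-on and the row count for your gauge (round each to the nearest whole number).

Cast on 204 stitches; work 1103 rows.

Stitches: 215 × 18/19 = 203.68 → 204.
Rows: 1015 × 25/23 = 1103.26 → 1103.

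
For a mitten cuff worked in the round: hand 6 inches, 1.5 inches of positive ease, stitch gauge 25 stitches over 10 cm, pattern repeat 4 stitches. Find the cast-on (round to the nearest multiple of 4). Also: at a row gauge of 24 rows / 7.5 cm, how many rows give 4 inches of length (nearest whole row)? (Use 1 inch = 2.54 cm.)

Finished = 6 + 1.5 = 7.5 inches.
7.5 inches × 2.54 = 19.05 cm.
25/10 = 2.5 sts per cm; 19.05 × 2.5 = 47.62 sts.
Nearest multiple of 4 → 48.
4 inches = 10.16 cm; × 3.2 = 32.51 → 33 rows.

Cast on 48 stitches; work 33 rows.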